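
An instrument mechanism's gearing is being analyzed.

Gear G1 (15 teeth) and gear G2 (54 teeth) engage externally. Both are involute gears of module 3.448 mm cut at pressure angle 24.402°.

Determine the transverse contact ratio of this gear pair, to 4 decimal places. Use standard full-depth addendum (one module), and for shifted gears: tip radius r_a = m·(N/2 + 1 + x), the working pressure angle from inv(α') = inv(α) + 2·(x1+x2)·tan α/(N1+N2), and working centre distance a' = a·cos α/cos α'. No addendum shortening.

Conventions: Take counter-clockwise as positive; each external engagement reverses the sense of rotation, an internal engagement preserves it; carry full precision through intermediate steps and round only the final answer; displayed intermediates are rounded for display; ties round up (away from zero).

1.4686

single-mesh involute tooth geometry (15T engaging 54T at module 3.448)
base radii: r_b1 = 23.549907, r_b2 = 84.779664
tip radii: r_a1 = 29.308000, r_a2 = 96.544000
no profile shift: α' = α, a' = a
action lengths: √(r_a1²−r_b1²) = 17.445938, √(r_a2²−r_b2²) = 46.186065
base pitch p_b = π·m·cos α = 9.864562
CR = (17.445938 + 46.186065 − 118.956000·sin 24.40200°)/9.864562 = 1.468587
contact ratio ≈ 1.4686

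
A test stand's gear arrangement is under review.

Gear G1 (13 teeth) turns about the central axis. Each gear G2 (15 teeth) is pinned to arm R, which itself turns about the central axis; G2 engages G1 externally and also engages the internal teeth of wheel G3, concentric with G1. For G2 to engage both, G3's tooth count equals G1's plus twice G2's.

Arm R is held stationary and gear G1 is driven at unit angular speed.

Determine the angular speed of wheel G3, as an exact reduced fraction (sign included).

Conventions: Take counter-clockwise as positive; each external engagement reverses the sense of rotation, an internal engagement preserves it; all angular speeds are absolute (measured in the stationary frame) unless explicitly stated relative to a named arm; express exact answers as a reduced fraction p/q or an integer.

-13/43

topology: planetary set — G1 13T / G2 15T / G3 43T, arm = carrier (Willis)
ring teeth: 13 + 2·15 = 43
13(ω_sun−ω_arm) = −43(ω_ring−ω_arm),  ω_arm = 0, ω_sun = 1
ω_ring = 0 − (13/43)(1−0) = -13/43
exact speed ratio = -13/43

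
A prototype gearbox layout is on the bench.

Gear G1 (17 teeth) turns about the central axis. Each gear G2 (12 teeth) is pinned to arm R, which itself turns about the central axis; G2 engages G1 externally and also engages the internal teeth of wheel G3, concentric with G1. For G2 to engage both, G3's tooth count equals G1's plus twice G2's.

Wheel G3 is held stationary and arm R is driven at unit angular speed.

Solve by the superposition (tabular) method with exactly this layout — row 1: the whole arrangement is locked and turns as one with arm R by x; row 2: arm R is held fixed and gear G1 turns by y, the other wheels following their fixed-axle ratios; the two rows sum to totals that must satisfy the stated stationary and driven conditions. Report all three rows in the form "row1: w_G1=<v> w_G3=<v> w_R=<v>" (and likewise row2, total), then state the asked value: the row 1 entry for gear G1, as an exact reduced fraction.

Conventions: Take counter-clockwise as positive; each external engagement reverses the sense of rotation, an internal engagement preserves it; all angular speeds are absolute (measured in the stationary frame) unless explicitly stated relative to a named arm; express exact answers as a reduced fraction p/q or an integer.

topology: planetary set — G1 17T / G2 12T / G3 41T, arm = carrier (Willis)
superposition row 1 [locked train]: every member turns x
row 2 (arm held, sun turns y): ω_ring = −(17/41)·y, ω_arm = 0
boundary: total ω_ring = x − (17/41)·y = 0 and total ω_arm = x = 1  ⇒  y = 41/17, x = 1
row 2 ring = −(17/41)·41/17 = -1
totals (row 1 + row 2): sun 1 + 41/17 = 58/17, ring 1 + (-1) = 0, arm 1 + 0 = 1
asked cell (row1, sun) = 1

row1: w_G1=1 w_G3=1 w_R=1
row2: w_G1=41/17 w_G3=-1 w_R=0
total: w_G1=58/17 w_G3=0 w_R=1
asked value: 1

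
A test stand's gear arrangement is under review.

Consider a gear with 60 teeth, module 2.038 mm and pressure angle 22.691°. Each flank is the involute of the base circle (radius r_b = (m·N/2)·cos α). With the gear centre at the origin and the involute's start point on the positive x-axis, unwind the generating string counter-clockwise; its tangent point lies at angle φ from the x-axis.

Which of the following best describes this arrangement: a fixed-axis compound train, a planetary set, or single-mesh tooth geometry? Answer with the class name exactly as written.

single-mesh involute tooth geometry (60T wheel at module 2.038)
classification: single-mesh tooth geometry

single-mesh tooth geometry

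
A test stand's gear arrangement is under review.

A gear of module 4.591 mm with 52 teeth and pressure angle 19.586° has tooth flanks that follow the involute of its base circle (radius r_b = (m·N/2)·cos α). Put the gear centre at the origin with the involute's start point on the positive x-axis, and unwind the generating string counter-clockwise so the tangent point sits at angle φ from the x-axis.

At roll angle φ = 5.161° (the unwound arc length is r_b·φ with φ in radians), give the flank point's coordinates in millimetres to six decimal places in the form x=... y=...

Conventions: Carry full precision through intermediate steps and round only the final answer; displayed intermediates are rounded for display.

x=112.914720 y=0.027375

class = single-mesh tooth geometry [base-circle involute, m = 4.591, 52T]
pitch radius r_p = m·N/2 = 4.591·52/2 = 119.366000
base radius r_b = r_p·cos α = 119.366000·cos 19.586° = 112.459411
roll angle φ = 5.161° = 0.09007644 rad
x = r_b·(cos φ + φ·sin φ) = 112.914720
y = r_b·(sin φ − φ·cos φ) = 0.027375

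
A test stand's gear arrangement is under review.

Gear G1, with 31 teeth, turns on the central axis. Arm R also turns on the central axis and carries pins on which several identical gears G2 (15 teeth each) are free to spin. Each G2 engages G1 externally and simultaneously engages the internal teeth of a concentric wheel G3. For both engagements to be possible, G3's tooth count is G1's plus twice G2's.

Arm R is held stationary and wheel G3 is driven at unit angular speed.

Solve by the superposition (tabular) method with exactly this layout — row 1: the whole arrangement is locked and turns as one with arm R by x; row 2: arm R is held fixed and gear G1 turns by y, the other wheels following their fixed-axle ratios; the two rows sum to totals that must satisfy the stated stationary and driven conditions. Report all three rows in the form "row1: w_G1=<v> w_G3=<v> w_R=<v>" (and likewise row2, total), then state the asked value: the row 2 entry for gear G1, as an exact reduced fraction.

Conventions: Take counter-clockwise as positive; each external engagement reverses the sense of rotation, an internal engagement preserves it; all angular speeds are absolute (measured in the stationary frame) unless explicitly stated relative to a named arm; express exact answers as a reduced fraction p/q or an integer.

planetary set (31T centre, 15T on arm, 61T internal) — Willis relation
superposition row 1 [locked train]: every member turns x
superposition row 2 [arm held]: sun y, ring −(31/61)·y, arm 0
boundary: total ω_arm = x = 0 and total ω_ring = x − (31/61)·y = 1  ⇒  y = -61/31, x = 0
row 2 ring = −(31/61)·(-61/31) = 1
totals (row 1 + row 2): sun 0 + (-61/31) = -61/31, ring 0 + 1 = 1, arm 0 + 0 = 0
asked cell (row2, sun) = -61/31

row1: w_G1=0 w_G3=0 w_R=0
row2: w_G1=-61/31 w_G3=1 w_R=0
total: w_G1=-61/31 w_G3=1 w_R=0
asked value: -61/31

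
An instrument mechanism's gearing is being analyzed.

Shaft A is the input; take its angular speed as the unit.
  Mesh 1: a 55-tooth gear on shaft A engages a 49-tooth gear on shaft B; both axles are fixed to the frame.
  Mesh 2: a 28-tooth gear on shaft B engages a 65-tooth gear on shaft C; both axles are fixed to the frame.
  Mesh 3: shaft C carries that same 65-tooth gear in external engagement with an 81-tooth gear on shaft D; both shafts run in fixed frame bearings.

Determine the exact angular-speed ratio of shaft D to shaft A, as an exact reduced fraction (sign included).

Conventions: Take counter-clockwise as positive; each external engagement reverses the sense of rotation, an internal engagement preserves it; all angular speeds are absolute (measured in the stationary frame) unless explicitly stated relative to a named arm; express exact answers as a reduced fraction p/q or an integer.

-220/567

class = fixed-axis compound train [3 meshes; 3 ratios multiply, 3 sense flips]
mesh 1 [55T→49T]: running ratio 55/49, sense −
mesh 2 [28T→65T]: running ratio 44/91, sense +
mesh 3 [65T→81T]: running ratio 220/567, sense −
ω_out/ω_in = -220/567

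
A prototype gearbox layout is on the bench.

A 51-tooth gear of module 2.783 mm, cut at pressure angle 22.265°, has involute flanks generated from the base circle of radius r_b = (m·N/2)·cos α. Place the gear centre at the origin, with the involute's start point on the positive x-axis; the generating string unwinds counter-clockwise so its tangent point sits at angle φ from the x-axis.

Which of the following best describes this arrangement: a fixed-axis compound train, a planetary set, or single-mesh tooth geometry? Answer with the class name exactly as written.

single-mesh involute tooth geometry (51T wheel at module 2.783)
classification: single-mesh tooth geometry

single-mesh tooth geometry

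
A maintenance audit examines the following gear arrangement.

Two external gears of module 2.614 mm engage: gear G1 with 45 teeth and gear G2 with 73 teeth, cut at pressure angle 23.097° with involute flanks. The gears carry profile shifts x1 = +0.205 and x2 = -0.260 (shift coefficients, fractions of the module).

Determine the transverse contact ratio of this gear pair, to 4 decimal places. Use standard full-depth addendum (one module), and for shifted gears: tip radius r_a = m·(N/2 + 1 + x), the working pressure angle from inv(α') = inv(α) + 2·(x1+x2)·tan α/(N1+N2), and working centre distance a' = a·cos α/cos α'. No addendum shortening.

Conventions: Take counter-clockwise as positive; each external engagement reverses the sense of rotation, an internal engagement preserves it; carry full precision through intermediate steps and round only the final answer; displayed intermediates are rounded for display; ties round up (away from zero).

class = single-mesh tooth geometry [involute pair 45T × 73T, m = 2.614]
base radii: r_b1 = 54.100510, r_b2 = 87.763049
tip radii: r_a1 = 61.964870, r_a2 = 97.345360
inv(α') = inv(23.097°) + 2·(+0.205-0.260)·tan α/(45+73) = 0.02295800  ⇒  α' = 22.97099°
a' = a·cos α / cos α' = 154.2260·cos 23.097°/cos 22.97099° = 154.081859
action lengths: √(r_a1²−r_b1²) = 30.212249, √(r_a2²−r_b2²) = 42.116106
base pitch p_b = π·m·cos α = 7.553856
CR = (30.212249 + 42.116106 − 154.081859·sin 22.97099°)/7.553856 = 1.614485
contact ratio ≈ 1.6145

1.6145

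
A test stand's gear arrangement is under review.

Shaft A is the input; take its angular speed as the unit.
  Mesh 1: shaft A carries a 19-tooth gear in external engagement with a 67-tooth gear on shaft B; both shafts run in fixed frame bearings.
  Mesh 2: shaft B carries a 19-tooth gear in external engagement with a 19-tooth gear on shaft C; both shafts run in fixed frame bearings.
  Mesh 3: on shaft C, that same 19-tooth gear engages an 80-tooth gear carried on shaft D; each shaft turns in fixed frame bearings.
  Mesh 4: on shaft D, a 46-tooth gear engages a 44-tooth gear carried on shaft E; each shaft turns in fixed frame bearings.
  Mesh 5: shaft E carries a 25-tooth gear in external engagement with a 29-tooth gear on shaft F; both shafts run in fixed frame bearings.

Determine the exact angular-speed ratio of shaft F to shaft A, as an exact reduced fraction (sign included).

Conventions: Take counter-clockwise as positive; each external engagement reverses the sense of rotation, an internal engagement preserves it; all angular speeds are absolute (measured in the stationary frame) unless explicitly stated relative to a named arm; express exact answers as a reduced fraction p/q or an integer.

class = fixed-axis compound train [5 meshes; 5 ratios multiply, 5 sense flips]
mesh 1 [19T→67T]: running ratio 19/67, sense −
mesh 2 [19T→19T]: running ratio 19/67, sense +
mesh 3 [19T→80T]: running ratio 361/5360, sense −
mesh 4 [46T→44T]: running ratio 8303/117920, sense +
mesh 5 [25T→29T]: running ratio 41515/683936, sense −
ω_out/ω_in = -41515/683936

-41515/683936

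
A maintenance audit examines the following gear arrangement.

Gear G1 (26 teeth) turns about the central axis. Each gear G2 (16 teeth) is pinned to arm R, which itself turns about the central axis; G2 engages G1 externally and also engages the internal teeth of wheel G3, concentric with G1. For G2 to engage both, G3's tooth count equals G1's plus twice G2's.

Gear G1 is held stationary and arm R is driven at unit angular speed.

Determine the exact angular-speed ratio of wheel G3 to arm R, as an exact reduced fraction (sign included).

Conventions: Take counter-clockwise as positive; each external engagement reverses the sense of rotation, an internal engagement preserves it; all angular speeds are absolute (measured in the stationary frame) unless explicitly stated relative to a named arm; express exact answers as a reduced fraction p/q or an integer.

class = planetary set [G3 = 26+2·16 = 58; Willis about the carrier]
ring teeth: 26 + 2·16 = 58
26(ω_sun−ω_arm) = −58(ω_ring−ω_arm),  ω_sun = 0, ω_arm = 1
ω_ring = 1 − (26/58)(0−1) = 42/29
ω_out/ω_in = 42/29

42/29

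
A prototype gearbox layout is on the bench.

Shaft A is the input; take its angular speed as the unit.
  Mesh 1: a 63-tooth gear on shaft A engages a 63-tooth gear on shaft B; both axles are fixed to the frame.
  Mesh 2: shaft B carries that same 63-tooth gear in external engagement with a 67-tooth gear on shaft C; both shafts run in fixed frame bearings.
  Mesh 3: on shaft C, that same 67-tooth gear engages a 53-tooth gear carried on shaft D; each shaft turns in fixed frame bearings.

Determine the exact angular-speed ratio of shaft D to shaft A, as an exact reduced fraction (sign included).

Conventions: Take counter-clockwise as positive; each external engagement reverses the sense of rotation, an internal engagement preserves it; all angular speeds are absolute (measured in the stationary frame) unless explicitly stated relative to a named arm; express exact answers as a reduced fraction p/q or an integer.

class = fixed-axis compound train [3 meshes; 3 ratios multiply, 3 sense flips]
mesh 1 [63T→63T]: running ratio 1, sense −
mesh 2 [63T→67T]: running ratio 63/67, sense +
mesh 3 [67T→53T]: running ratio 63/53, sense −
ω_out/ω_in = -63/53

-63/53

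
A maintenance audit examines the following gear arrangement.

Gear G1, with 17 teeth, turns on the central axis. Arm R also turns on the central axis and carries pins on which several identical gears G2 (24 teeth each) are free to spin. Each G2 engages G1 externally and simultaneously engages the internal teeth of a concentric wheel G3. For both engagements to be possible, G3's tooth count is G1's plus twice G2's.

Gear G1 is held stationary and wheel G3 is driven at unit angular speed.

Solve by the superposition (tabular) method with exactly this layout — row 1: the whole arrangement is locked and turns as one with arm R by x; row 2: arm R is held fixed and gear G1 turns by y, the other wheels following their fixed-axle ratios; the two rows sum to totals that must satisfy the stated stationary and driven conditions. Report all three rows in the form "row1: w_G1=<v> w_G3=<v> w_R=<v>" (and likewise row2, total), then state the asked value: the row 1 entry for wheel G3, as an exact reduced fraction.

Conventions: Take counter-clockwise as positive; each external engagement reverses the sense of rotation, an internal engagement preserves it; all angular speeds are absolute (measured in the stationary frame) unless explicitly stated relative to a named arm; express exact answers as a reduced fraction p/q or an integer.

row1: w_G1=65/82 w_G3=65/82 w_R=65/82
row2: w_G1=-65/82 w_G3=17/82 w_R=0
total: w_G1=0 w_G3=1 w_R=65/82
asked value: 65/82

recognized (axles ride arm R): planetary set, 17/24/65 teeth
row 1: whole set turns with the arm by x
superposition row 2 [arm held]: sun y, ring −(17/65)·y, arm 0
boundary: total ω_sun = x + y = 0 and total ω_ring = x − (17/65)·y = 1  ⇒  y = -65/82, x = 65/82
row 2 ring = −(17/65)·(-65/82) = 17/82
totals (row 1 + row 2): sun 65/82 + (-65/82) = 0, ring 65/82 + 17/82 = 1, arm 65/82 + 0 = 65/82
asked cell (row1, ring) = 65/82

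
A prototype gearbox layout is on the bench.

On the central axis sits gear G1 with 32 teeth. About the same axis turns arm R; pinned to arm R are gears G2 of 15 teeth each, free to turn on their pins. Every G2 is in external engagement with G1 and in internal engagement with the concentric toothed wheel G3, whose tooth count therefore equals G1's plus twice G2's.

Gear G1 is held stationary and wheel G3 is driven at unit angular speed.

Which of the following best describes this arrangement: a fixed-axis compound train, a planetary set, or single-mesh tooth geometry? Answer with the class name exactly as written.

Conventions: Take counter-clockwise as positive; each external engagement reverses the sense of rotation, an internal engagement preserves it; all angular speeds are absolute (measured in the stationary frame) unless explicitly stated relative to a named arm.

planetary set (32T centre, 15T on arm, 62T internal) — Willis relation
classification: planetary set

planetary set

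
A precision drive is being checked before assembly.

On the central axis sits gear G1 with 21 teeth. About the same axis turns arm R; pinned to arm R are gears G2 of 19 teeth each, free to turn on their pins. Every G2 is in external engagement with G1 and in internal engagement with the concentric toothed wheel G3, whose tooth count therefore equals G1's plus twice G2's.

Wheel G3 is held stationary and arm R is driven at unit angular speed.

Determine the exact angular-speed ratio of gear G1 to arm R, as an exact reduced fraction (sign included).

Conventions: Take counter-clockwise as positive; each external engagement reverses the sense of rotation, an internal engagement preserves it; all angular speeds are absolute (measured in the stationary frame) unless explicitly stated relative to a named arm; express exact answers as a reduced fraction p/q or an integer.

planetary set (21T centre, 19T on arm, 59T internal) — Willis relation
ring teeth: 21 + 2·19 = 59
21(ω_sun−ω_arm) = −59(ω_ring−ω_arm),  ω_ring = 0, ω_arm = 1
ω_sun = 1 − (59/21)(0−1) = 80/21
ω_out/ω_in = 80/21

80/21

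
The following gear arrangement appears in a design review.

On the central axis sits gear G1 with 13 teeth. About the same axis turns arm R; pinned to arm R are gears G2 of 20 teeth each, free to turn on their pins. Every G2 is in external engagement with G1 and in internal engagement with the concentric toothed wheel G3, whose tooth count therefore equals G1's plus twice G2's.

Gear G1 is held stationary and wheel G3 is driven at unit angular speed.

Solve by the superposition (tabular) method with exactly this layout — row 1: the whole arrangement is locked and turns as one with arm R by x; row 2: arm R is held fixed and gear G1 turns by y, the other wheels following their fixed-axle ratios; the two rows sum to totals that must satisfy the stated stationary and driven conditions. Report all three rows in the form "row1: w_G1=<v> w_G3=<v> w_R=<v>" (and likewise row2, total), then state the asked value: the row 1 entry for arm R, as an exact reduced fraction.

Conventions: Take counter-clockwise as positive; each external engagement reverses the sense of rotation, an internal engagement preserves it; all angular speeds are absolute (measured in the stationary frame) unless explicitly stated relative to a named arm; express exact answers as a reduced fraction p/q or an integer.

planetary set (13T centre, 20T on arm, 53T internal) — Willis relation
row 1: whole set turns with the arm by x
superposition row 2 [arm held]: sun y, ring −(13/53)·y, arm 0
boundary: total ω_sun = x + y = 0 and total ω_ring = x − (13/53)·y = 1  ⇒  y = -53/66, x = 53/66
row 2 ring = −(13/53)·(-53/66) = 13/66
totals (row 1 + row 2): sun 53/66 + (-53/66) = 0, ring 53/66 + 13/66 = 1, arm 53/66 + 0 = 53/66
asked cell (row1, arm) = 53/66

row1: w_G1=53/66 w_G3=53/66 w_R=53/66
row2: w_G1=-53/66 w_G3=13/66 w_R=0
total: w_G1=0 w_G3=1 w_R=53/66
asked value: 53/66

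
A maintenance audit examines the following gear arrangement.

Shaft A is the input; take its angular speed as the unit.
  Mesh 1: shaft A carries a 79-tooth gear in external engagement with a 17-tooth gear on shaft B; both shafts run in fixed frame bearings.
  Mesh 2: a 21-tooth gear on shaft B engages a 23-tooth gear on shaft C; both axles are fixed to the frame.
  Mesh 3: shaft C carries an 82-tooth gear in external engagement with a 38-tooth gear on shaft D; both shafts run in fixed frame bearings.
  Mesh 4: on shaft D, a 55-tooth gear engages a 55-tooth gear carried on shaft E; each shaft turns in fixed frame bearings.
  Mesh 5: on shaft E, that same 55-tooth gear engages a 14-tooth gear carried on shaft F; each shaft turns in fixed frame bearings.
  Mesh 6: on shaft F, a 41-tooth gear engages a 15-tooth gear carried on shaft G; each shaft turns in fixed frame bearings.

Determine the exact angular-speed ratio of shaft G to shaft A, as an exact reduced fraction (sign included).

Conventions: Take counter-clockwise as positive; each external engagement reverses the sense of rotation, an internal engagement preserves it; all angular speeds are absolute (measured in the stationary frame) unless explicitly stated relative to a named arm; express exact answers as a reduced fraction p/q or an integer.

1460789/14858

class = fixed-axis compound train [6 meshes; 6 ratios multiply, 6 sense flips]
mesh 1 [79T→17T]: running ratio 79/17, sense −
mesh 2 [21T→23T]: running ratio 1659/391, sense +
mesh 3 [82T→38T]: running ratio 68019/7429, sense −
mesh 4 [55T→55T]: running ratio 68019/7429, sense +
mesh 5 [55T→14T]: running ratio 534435/14858, sense −
mesh 6 [41T→15T]: running ratio 1460789/14858, sense +
ω_out/ω_in = 1460789/14858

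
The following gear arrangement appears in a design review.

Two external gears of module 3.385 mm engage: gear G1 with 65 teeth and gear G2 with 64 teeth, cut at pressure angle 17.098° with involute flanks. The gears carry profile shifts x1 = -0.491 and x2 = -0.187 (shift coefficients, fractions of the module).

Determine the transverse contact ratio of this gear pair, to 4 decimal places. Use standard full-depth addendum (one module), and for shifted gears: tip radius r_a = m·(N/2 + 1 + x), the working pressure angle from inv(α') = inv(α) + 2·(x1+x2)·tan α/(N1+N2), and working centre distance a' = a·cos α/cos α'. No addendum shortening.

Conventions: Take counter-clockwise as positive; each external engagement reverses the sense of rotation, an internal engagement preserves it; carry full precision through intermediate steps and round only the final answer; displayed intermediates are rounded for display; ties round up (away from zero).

recognized (one external pair, fixed centres): single-mesh tooth geometry, m = 3.385, N1 = 65, N2 = 64
base radii: r_b1 = 105.150308, r_b2 = 103.532611
tip radii: r_a1 = 111.735465, r_a2 = 111.072005
inv(α') = inv(17.098°) + 2·(-0.491-0.187)·tan α/(65+64) = 0.00595217  ⇒  α' = 14.84051°
a' = a·cos α / cos α' = 218.3325·cos 17.098°/cos 14.84051° = 215.884272
action lengths: √(r_a1²−r_b1²) = 37.791889, √(r_a2²−r_b2²) = 40.224231
base pitch p_b = π·m·cos α = 10.164290
CR = (37.791889 + 40.224231 − 215.884272·sin 14.84051°)/10.164290 = 2.235457
contact ratio ≈ 2.2355

2.2355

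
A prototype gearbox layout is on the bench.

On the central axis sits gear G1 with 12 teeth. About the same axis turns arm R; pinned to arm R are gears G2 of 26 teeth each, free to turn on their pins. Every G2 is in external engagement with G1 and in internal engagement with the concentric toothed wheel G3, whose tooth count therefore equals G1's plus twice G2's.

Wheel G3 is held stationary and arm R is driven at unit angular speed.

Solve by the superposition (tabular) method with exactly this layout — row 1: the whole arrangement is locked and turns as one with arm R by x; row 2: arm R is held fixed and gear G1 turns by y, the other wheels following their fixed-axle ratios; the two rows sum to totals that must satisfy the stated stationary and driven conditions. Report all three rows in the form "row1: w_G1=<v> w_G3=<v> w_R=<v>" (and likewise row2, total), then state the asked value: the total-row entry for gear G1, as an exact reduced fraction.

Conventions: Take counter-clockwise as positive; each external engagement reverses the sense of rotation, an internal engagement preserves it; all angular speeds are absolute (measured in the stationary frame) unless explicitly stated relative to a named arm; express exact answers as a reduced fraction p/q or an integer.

class = planetary set [G3 = 12+2·26 = 64; Willis about the carrier]
superposition row 1 [locked train]: every member turns x
row 2: sun turns y, ring = −(12/64)·y, arm 0
boundary: total ω_ring = x − (12/64)·y = 0 and total ω_arm = x = 1  ⇒  y = 16/3, x = 1
row 2 ring = −(12/64)·16/3 = -1
totals (row 1 + row 2): sun 1 + 16/3 = 19/3, ring 1 + (-1) = 0, arm 1 + 0 = 1
asked cell (total, sun) = 19/3

row1: w_G1=1 w_G3=1 w_R=1
row2: w_G1=16/3 w_G3=-1 w_R=0
total: w_G1=19/3 w_G3=0 w_R=1
asked value: 19/3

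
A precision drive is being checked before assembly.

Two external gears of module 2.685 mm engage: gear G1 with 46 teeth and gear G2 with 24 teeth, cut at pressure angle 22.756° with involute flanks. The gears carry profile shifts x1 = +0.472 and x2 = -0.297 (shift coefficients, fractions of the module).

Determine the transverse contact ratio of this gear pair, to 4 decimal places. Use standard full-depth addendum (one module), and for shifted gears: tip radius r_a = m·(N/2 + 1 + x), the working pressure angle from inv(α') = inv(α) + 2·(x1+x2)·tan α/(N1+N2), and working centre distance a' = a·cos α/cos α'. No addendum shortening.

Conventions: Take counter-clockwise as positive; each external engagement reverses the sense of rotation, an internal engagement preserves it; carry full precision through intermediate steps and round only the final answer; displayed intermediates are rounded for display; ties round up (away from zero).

1.5420

recognized (one external pair, fixed centres): single-mesh tooth geometry, m = 2.685, N1 = 46, N2 = 24
base radii: r_b1 = 56.948020, r_b2 = 29.712010
tip radii: r_a1 = 65.707320, r_a2 = 34.107555
inv(α') = inv(22.756°) + 2·(+0.472-0.297)·tan α/(46+24) = 0.02438811  ⇒  α' = 23.41728°
a' = a·cos α / cos α' = 93.9750·cos 22.756°/cos 23.41728° = 94.438470
action lengths: √(r_a1²−r_b1²) = 32.777659, √(r_a2²−r_b2²) = 16.748784
base pitch p_b = π·m·cos α = 7.778586
CR = (32.777659 + 16.748784 − 94.438470·sin 23.41728°)/7.778586 = 1.541961
contact ratio ≈ 1.5420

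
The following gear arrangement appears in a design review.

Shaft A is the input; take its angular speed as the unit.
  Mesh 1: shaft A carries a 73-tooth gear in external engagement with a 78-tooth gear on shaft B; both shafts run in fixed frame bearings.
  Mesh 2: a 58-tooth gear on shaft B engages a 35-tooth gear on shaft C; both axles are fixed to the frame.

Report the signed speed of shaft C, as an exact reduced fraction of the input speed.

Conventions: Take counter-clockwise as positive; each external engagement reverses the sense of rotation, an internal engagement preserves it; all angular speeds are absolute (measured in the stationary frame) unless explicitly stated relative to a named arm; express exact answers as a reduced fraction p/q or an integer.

2117/1365

2-mesh fixed-axis compound train (all bearings frame-fixed)
mesh 1 [73T→78T]: |ω|/ω_in = 1×73/78 = 73/78, sense flips to −
mesh 2 [58T→35T]: |ω|/ω_in = (73/78)×58/35 = 2117/1365, sense flips to +
signed output speed (× input speed) = 2117/1365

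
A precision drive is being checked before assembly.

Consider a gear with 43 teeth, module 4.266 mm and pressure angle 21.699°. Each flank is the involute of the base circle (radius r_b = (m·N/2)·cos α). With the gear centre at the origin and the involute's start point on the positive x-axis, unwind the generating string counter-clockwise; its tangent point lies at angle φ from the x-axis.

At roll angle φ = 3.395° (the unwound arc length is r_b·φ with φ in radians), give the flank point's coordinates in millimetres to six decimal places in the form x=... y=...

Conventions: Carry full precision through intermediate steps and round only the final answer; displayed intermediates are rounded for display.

x=85.369175 y=0.005908

recognized (one wheel, involute flank): single-mesh tooth geometry, m = 4.266, N = 43
pitch radius r_p = m·N/2 = 4.266·43/2 = 91.719000
base radius r_b = r_p·cos α = 91.719000·cos 21.699° = 85.219702
roll angle φ = 3.395° = 0.05925393 rad
x = r_b·(cos φ + φ·sin φ) = 85.369175
y = r_b·(sin φ − φ·cos φ) = 0.005908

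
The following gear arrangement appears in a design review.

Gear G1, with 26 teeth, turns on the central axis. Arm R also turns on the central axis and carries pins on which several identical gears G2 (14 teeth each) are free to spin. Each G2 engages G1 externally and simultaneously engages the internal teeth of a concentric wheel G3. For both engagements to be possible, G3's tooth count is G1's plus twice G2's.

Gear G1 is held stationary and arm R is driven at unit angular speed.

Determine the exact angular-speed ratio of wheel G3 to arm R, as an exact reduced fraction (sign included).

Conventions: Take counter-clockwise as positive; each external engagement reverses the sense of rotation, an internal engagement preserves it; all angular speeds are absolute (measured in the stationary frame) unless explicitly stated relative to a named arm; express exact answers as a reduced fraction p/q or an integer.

topology: planetary set — G1 26T / G2 14T / G3 54T, arm = carrier (Willis)
ring teeth: 26 + 2·14 = 54
26(ω_sun−ω_arm) = −54(ω_ring−ω_arm),  ω_sun = 0, ω_arm = 1
ω_ring = 1 − (26/54)(0−1) = 40/27
ω_out/ω_in = 40/27

40/27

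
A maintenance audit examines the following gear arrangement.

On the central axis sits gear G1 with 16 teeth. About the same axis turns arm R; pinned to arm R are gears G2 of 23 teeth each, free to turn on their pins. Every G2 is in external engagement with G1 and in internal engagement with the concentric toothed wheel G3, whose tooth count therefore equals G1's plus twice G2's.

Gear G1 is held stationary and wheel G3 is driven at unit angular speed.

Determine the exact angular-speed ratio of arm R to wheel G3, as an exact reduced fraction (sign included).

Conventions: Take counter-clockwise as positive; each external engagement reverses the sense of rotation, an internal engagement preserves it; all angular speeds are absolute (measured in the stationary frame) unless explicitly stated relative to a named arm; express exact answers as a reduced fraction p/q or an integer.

topology: planetary set — G1 16T / G2 23T / G3 62T, arm = carrier (Willis)
ring teeth: 16 + 2·23 = 62
16(ω_sun−ω_arm) = −62(ω_ring−ω_arm),  ω_sun = 0, ω_ring = 1
16(0−ω_arm) = −62(1−ω_arm)  ⇒  78·ω_arm = 62  ⇒  ω_arm = 31/39
ω_out/ω_in = 31/39

31/39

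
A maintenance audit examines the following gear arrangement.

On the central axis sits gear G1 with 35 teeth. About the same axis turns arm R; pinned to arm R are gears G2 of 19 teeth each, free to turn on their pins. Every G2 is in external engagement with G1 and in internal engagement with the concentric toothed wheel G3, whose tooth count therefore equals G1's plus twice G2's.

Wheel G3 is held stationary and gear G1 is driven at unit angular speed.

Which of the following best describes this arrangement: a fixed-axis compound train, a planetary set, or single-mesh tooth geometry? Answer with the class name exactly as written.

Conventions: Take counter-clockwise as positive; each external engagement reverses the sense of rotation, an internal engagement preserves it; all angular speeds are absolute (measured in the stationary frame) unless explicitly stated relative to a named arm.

planetary set

class = planetary set [G3 = 35+2·19 = 73; Willis about the carrier]
classification: planetary set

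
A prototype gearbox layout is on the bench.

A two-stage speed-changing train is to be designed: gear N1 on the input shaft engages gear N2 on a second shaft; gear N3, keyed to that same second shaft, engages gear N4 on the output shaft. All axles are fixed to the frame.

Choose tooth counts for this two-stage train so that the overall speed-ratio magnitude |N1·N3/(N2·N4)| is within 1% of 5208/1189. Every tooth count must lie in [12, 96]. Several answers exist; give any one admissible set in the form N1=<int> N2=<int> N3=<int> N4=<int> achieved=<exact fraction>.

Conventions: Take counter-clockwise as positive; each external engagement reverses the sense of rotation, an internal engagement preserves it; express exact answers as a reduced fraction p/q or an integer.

N1=56 N2=29 N3=93 N4=41 achieved=5208/1189

design class (target 5208/1189): fixed-axis compound train
target = 5208/1189 in lowest terms: an exact hit needs N1·N3 = k·5208 and N2·N4 = k·1189 for one integer k, every count in [12, 96]; additionally prefer no 1:1 stage (N1 ≠ N2, N3 ≠ N4)
k = 1: N1·N3 = 5208 = 56·93, N2·N4 = 1189 = 29·41
achieved = 56·93/(29·41) = 5208/1189; |achieved − target| = 0 ≤ 1302/29725 ✓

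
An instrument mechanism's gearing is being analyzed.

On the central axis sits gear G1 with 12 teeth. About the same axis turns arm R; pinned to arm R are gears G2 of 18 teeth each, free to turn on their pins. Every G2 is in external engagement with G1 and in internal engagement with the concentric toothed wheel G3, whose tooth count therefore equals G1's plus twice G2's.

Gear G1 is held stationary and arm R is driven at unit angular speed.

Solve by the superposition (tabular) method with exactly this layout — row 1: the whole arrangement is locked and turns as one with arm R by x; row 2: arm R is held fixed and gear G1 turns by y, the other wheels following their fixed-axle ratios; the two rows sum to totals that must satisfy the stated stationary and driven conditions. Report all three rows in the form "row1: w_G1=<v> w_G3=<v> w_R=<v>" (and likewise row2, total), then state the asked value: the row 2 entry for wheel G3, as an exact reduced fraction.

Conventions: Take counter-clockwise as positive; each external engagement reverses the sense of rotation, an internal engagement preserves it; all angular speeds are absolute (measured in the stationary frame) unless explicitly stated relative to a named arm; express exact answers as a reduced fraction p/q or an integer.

class = planetary set [G3 = 12+2·18 = 48; Willis about the carrier]
superposition row 1 [locked train]: every member turns x
row 2: sun turns y, ring = −(12/48)·y, arm 0
boundary: total ω_sun = x + y = 0 and total ω_arm = x = 1  ⇒  y = -1, x = 1
row 2 ring = −(12/48)·(-1) = 1/4
totals (row 1 + row 2): sun 1 + (-1) = 0, ring 1 + 1/4 = 5/4, arm 1 + 0 = 1
asked cell (row2, ring) = 1/4

row1: w_G1=1 w_G3=1 w_R=1
row2: w_G1=-1 w_G3=1/4 w_R=0
total: w_G1=0 w_G3=5/4 w_R=1
asked value: 1/4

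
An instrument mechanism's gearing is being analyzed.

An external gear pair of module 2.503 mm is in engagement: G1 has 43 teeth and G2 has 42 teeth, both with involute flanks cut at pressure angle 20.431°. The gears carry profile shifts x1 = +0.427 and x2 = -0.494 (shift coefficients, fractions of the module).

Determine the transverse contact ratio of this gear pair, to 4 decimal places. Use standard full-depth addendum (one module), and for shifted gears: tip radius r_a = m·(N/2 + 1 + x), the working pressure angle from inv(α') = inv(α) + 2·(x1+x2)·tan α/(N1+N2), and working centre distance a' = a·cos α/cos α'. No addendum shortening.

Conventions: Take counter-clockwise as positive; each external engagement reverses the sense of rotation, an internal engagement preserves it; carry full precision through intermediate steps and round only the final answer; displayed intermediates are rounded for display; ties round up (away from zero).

1.6898

recognized (one external pair, fixed centres): single-mesh tooth geometry, m = 2.503, N1 = 43, N2 = 42
base radii: r_b1 = 50.429205, r_b2 = 49.256433
tip radii: r_a1 = 57.386281, r_a2 = 53.829518
inv(α') = inv(20.431°) + 2·(+0.427-0.494)·tan α/(43+42) = 0.01533720  ⇒  α' = 20.18532°
a' = a·cos α / cos α' = 106.3775·cos 20.431°/cos 20.18532° = 106.208830
action lengths: √(r_a1²−r_b1²) = 27.387598, √(r_a2²−r_b2²) = 21.712228
base pitch p_b = π·m·cos α = 7.368745
CR = (27.387598 + 21.712228 − 106.208830·sin 20.18532°)/7.368745 = 1.689792
contact ratio ≈ 1.6898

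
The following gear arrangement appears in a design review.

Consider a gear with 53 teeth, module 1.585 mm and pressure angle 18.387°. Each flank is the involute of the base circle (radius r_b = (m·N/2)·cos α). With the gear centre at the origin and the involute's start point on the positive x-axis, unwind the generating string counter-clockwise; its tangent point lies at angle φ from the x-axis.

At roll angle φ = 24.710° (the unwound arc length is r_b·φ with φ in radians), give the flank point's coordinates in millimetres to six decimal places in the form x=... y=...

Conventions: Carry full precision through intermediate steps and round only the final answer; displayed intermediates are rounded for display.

x=43.394289 y=1.046037

topology: single-mesh involute geometry — m = 1.585, N = 53
pitch radius r_p = m·N/2 = 1.585·53/2 = 42.002500
base radius r_b = r_p·cos α = 42.002500·cos 18.387° = 39.858172
roll angle φ = 24.710° = 0.43127086 rad
x = r_b·(cos φ + φ·sin φ) = 43.394289
y = r_b·(sin φ − φ·cos φ) = 1.046037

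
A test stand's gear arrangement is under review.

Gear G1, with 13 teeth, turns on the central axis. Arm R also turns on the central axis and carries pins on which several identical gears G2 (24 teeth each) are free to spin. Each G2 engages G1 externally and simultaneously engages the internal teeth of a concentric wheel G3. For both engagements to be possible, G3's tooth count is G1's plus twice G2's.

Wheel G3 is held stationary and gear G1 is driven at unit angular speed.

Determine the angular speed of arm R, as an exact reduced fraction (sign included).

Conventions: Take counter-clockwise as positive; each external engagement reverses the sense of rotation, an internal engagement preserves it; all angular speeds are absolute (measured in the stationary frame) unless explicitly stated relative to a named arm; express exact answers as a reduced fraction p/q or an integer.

topology: planetary set — G1 13T / G2 24T / G3 61T, arm = carrier (Willis)
ring teeth: 13 + 2·24 = 61
13(ω_sun−ω_arm) = −61(ω_ring−ω_arm),  ω_ring = 0, ω_sun = 1
13(1−ω_arm) = −61(0−ω_arm)  ⇒  74·ω_arm = 13  ⇒  ω_arm = 13/74
exact speed ratio = 13/74

13/74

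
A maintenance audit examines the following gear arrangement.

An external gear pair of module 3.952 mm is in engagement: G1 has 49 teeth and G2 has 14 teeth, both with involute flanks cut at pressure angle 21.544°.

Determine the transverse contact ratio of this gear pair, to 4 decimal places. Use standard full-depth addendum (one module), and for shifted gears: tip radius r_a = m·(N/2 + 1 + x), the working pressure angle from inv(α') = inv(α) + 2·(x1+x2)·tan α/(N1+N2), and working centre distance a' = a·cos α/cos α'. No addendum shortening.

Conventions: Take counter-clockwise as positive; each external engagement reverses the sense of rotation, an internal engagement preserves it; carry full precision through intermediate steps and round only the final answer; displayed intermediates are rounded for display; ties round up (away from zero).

recognized (one external pair, fixed centres): single-mesh tooth geometry, m = 3.952, N1 = 49, N2 = 14
base radii: r_b1 = 90.059473, r_b2 = 25.731278
tip radii: r_a1 = 100.776000, r_a2 = 31.616000
no profile shift: α' = α, a' = a
action lengths: √(r_a1²−r_b1²) = 45.222711, √(r_a2²−r_b2²) = 18.370433
base pitch p_b = π·m·cos α = 11.548171
CR = (45.222711 + 18.370433 − 124.488000·sin 21.54400°)/11.548171 = 1.548228
contact ratio ≈ 1.5482

1.5482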